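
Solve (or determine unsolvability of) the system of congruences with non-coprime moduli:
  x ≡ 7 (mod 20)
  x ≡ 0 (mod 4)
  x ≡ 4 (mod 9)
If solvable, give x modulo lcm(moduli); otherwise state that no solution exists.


Moduli 20, 4, 9 are not pairwise coprime, so CRT works modulo lcm(m_i) when all pairwise compatibility conditions hold.
Pairwise compatibility: gcd(m_i, m_j) must divide a_i - a_j for every pair.
Merge one congruence at a time:
  Start: x ≡ 7 (mod 20).
  Combine with x ≡ 0 (mod 4): gcd(20, 4) = 4, and 0 - 7 = -7 is NOT divisible by 4.
    ⇒ system is inconsistent (no integer solution).

No solution (the system is inconsistent).


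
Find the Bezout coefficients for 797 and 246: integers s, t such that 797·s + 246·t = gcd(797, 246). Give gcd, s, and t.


Euclidean algorithm on (797, 246) — divide until remainder is 0:
  797 = 3 · 246 + 59
  246 = 4 · 59 + 10
  59 = 5 · 10 + 9
  10 = 1 · 9 + 1
  9 = 9 · 1 + 0
gcd(797, 246) = 1.
Track Bezout coefficients alongside the remainders: start with r₀ = 797 = a·1 + b·0 (s = 1, t = 0) and r₁ = 246 = a·0 + b·1 (s = 0, t = 1); each new remainder r_{k+1} = r_{k-1} − q_k·r_k inherits s_{k+1} = s_{k-1} − q_k·s_k, t_{k+1} = t_{k-1} − q_k·t_k, so r_k = a·s_k + b·t_k at every step:
  q = 3: r = 59, s = 1 − 3·0 = 1, t = 0 − 3·1 = -3  (check: 797·1 + 246·(-3) = 59)
  q = 4: r = 10, s = 0 − 4·1 = -4, t = 1 − 4·(-3) = 13  (check: 797·(-4) + 246·13 = 10)
  q = 5: r = 9, s = 1 − 5·(-4) = 21, t = -3 − 5·13 = -68  (check: 797·21 + 246·(-68) = 9)
  q = 1: r = 1, s = -4 − 1·21 = -25, t = 13 − 1·(-68) = 81  (check: 797·(-25) + 246·81 = 1)
The row with r = 1 (the gcd) gives the Bezout coefficients s = -25, t = 81.
Result: 797 · (-25) + 246 · (81) = 1.

gcd(797, 246) = 1; s = -25, t = 81 (check: 797·(-25) + 246·81 = 1).


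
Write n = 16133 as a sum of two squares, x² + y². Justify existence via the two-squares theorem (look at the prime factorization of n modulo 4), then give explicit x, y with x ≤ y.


Step 1: Factor n = 16133 = 13 · 17 · 73.
Step 2: Check the mod-4 condition on each prime factor: 13 ≡ 1 (mod 4), exponent 1; 17 ≡ 1 (mod 4), exponent 1; 73 ≡ 1 (mod 4), exponent 1.
All primes ≡ 3 (mod 4) appear to even exponent (or don't appear), so by the two-squares theorem n IS expressible as a sum of two squares.
Step 3: Build a representation. Here n = 13 · 17 · 73 is a product of primes ≡ 1 (mod 4). Each prime p ≡ 1 (mod 4) is itself a sum of two squares; find a² by testing p − a² for a perfect square:
  13: 13 − 1² = 12, 13 − 2² = 9 = 3² ⇒ 13 = 2² + 3².
  17: 17 − 1² = 16 = 4² ⇒ 17 = 1² + 4².
  73: 73 − 1² = 72, 73 − 2² = 69, 73 − 3² = 64 = 8² ⇒ 73 = 3² + 8².
  Combine using the Brahmagupta–Fibonacci identity (a² + b²)(c² + d²) = (ac − bd)² + (ad + bc)² = (ac + bd)² + (ad − bc)²:
  13 · 17 = 221: from (2² + 3²)(1² + 4²), take (2·1 − 3·4, 2·4 + 3·1) = (2 − 12, 8 + 3) = (-10, 11); dropping signs (only squares matter) gives (10, 11); check 10² + 11² = 100 + 121 = 221 ✓.
  221 · 73 = 16133: from (10² + 11²)(3² + 8²), take (10·3 − 11·8, 10·8 + 11·3) = (30 − 88, 80 + 33) = (-58, 113); dropping signs (only squares matter) gives (58, 113); check 58² + 113² = 3364 + 12769 = 16133 ✓.
Step 4: Order so x ≤ y and verify: 58² + 113² = 3364 + 12769 = 16133 = n. ✓

n = 16133 = 58² + 113² (one valid representation with x ≤ y).


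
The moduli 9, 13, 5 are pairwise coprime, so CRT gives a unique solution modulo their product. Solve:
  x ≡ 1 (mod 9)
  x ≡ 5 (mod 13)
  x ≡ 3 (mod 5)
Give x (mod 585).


Moduli 9, 13, 5 are pairwise coprime; by CRT there is a unique solution modulo M = 9 · 13 · 5 = 585.
Solve pairwise, accumulating the modulus:
  Start with x ≡ 1 (mod 9).
  Combine with x ≡ 5 (mod 13): since gcd(9, 13) = 1, we get a unique residue mod 117.
    Write x = 1 + 9·t and substitute into x ≡ 5 (mod 13): 9·t ≡ 5 − 1 = 4 (mod 13).
    The inverse of 9 mod 13 is 3 (since 9·3 = 27 = 2·13 + 1), so t ≡ 3·4 = 12 ≡ 12 (mod 13).
    Then x = 1 + 9·12 = 109, valid modulo lcm(9, 13) = 117: x ≡ 109 (mod 117).
  Combine with x ≡ 3 (mod 5): since gcd(117, 5) = 1, we get a unique residue mod 585.
    Write x = 109 + 117·t and substitute into x ≡ 3 (mod 5): 117·t ≡ 3 − 109 = -106 (mod 5).
    Reduce coefficients mod 5: 2·t ≡ 4 (mod 5).
    The inverse of 2 mod 5 is 3 (since 2·3 = 6 = 1·5 + 1), so t ≡ 3·4 = 12 ≡ 2 (mod 5).
    Then x = 109 + 117·2 = 343, valid modulo lcm(117, 5) = 585: x ≡ 343 (mod 585).
Verify: 343 mod 9 = 1 ✓, 343 mod 13 = 5 ✓, 343 mod 5 = 3 ✓.

x ≡ 343 (mod 585).


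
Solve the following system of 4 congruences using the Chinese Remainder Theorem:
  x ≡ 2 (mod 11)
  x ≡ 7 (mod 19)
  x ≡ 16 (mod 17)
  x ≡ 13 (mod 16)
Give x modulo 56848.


Product of moduli M = 11 · 19 · 17 · 16 = 56848.
Merge one congruence at a time:
  Start: x ≡ 2 (mod 11).
  Combine with x ≡ 7 (mod 19); new modulus lcm = 209.
    Write x = 2 + 11·t and substitute into x ≡ 7 (mod 19): 11·t ≡ 7 − 2 = 5 (mod 19).
    The inverse of 11 mod 19 is 7 (since 11·7 = 77 = 4·19 + 1), so t ≡ 7·5 = 35 ≡ 16 (mod 19).
    Then x = 2 + 11·16 = 178, valid modulo lcm(11, 19) = 209: x ≡ 178 (mod 209).
  Combine with x ≡ 16 (mod 17); new modulus lcm = 3553.
    Write x = 178 + 209·t and substitute into x ≡ 16 (mod 17): 209·t ≡ 16 − 178 = -162 (mod 17).
    Reduce coefficients mod 17: 5·t ≡ 8 (mod 17).
    The inverse of 5 mod 17 is 7 (since 5·7 = 35 = 2·17 + 1), so t ≡ 7·8 = 56 ≡ 5 (mod 17).
    Then x = 178 + 209·5 = 1223, valid modulo lcm(209, 17) = 3553: x ≡ 1223 (mod 3553).
  Combine with x ≡ 13 (mod 16); new modulus lcm = 56848.
    Write x = 1223 + 3553·t and substitute into x ≡ 13 (mod 16): 3553·t ≡ 13 − 1223 = -1210 (mod 16).
    Reduce coefficients mod 16: 1·t ≡ 6 (mod 16).
    So t ≡ 6 (mod 16).
    Then x = 1223 + 3553·6 = 22541, valid modulo lcm(3553, 16) = 56848: x ≡ 22541 (mod 56848).
Verify against each original: 22541 mod 11 = 2, 22541 mod 19 = 7, 22541 mod 17 = 16, 22541 mod 16 = 13.

x ≡ 22541 (mod 56848).


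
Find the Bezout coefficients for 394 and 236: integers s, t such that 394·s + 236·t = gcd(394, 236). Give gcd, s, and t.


Euclidean algorithm on (394, 236) — divide until remainder is 0:
  394 = 1 · 236 + 158
  236 = 1 · 158 + 78
  158 = 2 · 78 + 2
  78 = 39 · 2 + 0
gcd(394, 236) = 2.
Track Bezout coefficients alongside the remainders: start with r₀ = 394 = a·1 + b·0 (s = 1, t = 0) and r₁ = 236 = a·0 + b·1 (s = 0, t = 1); each new remainder r_{k+1} = r_{k-1} − q_k·r_k inherits s_{k+1} = s_{k-1} − q_k·s_k, t_{k+1} = t_{k-1} − q_k·t_k, so r_k = a·s_k + b·t_k at every step:
  q = 1: r = 158, s = 1 − 1·0 = 1, t = 0 − 1·1 = -1  (check: 394·1 + 236·(-1) = 158)
  q = 1: r = 78, s = 0 − 1·1 = -1, t = 1 − 1·(-1) = 2  (check: 394·(-1) + 236·2 = 78)
  q = 2: r = 2, s = 1 − 2·(-1) = 3, t = -1 − 2·2 = -5  (check: 394·3 + 236·(-5) = 2)
The row with r = 2 (the gcd) gives the Bezout coefficients s = 3, t = -5.
Result: 394 · (3) + 236 · (-5) = 2.

gcd(394, 236) = 2; s = 3, t = -5 (check: 394·3 + 236·(-5) = 2).


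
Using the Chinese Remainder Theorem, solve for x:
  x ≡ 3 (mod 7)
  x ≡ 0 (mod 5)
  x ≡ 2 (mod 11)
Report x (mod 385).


Moduli 7, 5, 11 are pairwise coprime; by CRT there is a unique solution modulo M = 7 · 5 · 11 = 385.
Solve pairwise, accumulating the modulus:
  Start with x ≡ 3 (mod 7).
  Combine with x ≡ 0 (mod 5): since gcd(7, 5) = 1, we get a unique residue mod 35.
    Write x = 3 + 7·t and substitute into x ≡ 0 (mod 5): 7·t ≡ 0 − 3 = -3 (mod 5).
    Reduce coefficients mod 5: 2·t ≡ 2 (mod 5).
    The inverse of 2 mod 5 is 3 (since 2·3 = 6 = 1·5 + 1), so t ≡ 3·2 = 6 ≡ 1 (mod 5).
    Then x = 3 + 7·1 = 10, valid modulo lcm(7, 5) = 35: x ≡ 10 (mod 35).
  Combine with x ≡ 2 (mod 11): since gcd(35, 11) = 1, we get a unique residue mod 385.
    Write x = 10 + 35·t and substitute into x ≡ 2 (mod 11): 35·t ≡ 2 − 10 = -8 (mod 11).
    Reduce coefficients mod 11: 2·t ≡ 3 (mod 11).
    The inverse of 2 mod 11 is 6 (since 2·6 = 12 = 1·11 + 1), so t ≡ 6·3 = 18 ≡ 7 (mod 11).
    Then x = 10 + 35·7 = 255, valid modulo lcm(35, 11) = 385: x ≡ 255 (mod 385).
Verify: 255 mod 7 = 3 ✓, 255 mod 5 = 0 ✓, 255 mod 11 = 2 ✓.

x ≡ 255 (mod 385).


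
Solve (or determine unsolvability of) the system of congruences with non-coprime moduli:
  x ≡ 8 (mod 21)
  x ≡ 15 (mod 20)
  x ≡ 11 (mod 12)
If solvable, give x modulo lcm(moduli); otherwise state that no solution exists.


Moduli 21, 20, 12 are not pairwise coprime, so CRT works modulo lcm(m_i) when all pairwise compatibility conditions hold.
Pairwise compatibility: gcd(m_i, m_j) must divide a_i - a_j for every pair.
Merge one congruence at a time:
  Start: x ≡ 8 (mod 21).
  Combine with x ≡ 15 (mod 20): gcd(21, 20) = 1; 15 - 8 = 7, which IS divisible by 1, so compatible.
    Write x = 8 + 21·t and substitute into x ≡ 15 (mod 20): 21·t ≡ 15 − 8 = 7 (mod 20).
    Reduce coefficients mod 20: 1·t ≡ 7 (mod 20).
    So t ≡ 7 (mod 20).
    Then x = 8 + 21·7 = 155, valid modulo lcm(21, 20) = 420: x ≡ 155 (mod 420).
  Combine with x ≡ 11 (mod 12): gcd(420, 12) = 12; 11 - 155 = -144, which IS divisible by 12, so compatible.
    Write x = 155 + 420·t and substitute into x ≡ 11 (mod 12): 420·t ≡ 11 − 155 = -144 (mod 12).
    Divide the congruence (and modulus) by g = 12: 35·t ≡ -12 (mod 1).
    Modulo 1 every t works; take t = 0.
    Then x = 155 + 420·0 = 155, valid modulo lcm(420, 12) = 420: x ≡ 155 (mod 420).
Verify: 155 mod 21 = 8, 155 mod 20 = 15, 155 mod 12 = 11.

x ≡ 155 (mod 420).


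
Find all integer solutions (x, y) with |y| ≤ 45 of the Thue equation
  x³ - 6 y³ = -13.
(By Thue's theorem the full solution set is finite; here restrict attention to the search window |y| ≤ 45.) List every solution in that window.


The equation is x³ - 6y³ = -13. For fixed y, x³ = 6·y³ − 13, so a solution requires the RHS to be a perfect cube.
Strategy: iterate y from -45 to 45, compute RHS = 6·y³ − 13, and check whether it is a (positive or negative) perfect cube.
Check small values of y:
  y = 0: RHS = -13 is not a perfect cube.
  y = 1: RHS = -7 is not a perfect cube.
  y = -1: RHS = -19 is not a perfect cube.
  y = 2: RHS = 35 is not a perfect cube.
  y = -2: RHS = -61 is not a perfect cube.
  y = 3: RHS = 149 is not a perfect cube.
  y = -3: RHS = -175 is not a perfect cube.
Continuing the search up to |y| = 45 finds no solutions either.
No (x, y) in the scanned range satisfies the equation.

No integer solutions with |y| ≤ 45.


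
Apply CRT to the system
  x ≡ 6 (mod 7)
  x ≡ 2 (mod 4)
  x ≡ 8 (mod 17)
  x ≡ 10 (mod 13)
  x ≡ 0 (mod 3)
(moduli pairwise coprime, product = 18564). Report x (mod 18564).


Product of moduli M = 7 · 4 · 17 · 13 · 3 = 18564.
Merge one congruence at a time:
  Start: x ≡ 6 (mod 7).
  Combine with x ≡ 2 (mod 4); new modulus lcm = 28.
    Write x = 6 + 7·t and substitute into x ≡ 2 (mod 4): 7·t ≡ 2 − 6 = -4 (mod 4).
    Reduce coefficients mod 4: 3·t ≡ 0 (mod 4).
    The inverse of 3 mod 4 is 3 (since 3·3 = 9 = 2·4 + 1), so t ≡ 3·0 = 0 ≡ 0 (mod 4).
    Then x = 6 + 7·0 = 6, valid modulo lcm(7, 4) = 28: x ≡ 6 (mod 28).
  Combine with x ≡ 8 (mod 17); new modulus lcm = 476.
    Write x = 6 + 28·t and substitute into x ≡ 8 (mod 17): 28·t ≡ 8 − 6 = 2 (mod 17).
    Reduce coefficients mod 17: 11·t ≡ 2 (mod 17).
    The inverse of 11 mod 17 is 14 (since 11·14 = 154 = 9·17 + 1), so t ≡ 14·2 = 28 ≡ 11 (mod 17).
    Then x = 6 + 28·11 = 314, valid modulo lcm(28, 17) = 476: x ≡ 314 (mod 476).
  Combine with x ≡ 10 (mod 13); new modulus lcm = 6188.
    Write x = 314 + 476·t and substitute into x ≡ 10 (mod 13): 476·t ≡ 10 − 314 = -304 (mod 13).
    Reduce coefficients mod 13: 8·t ≡ 8 (mod 13).
    The inverse of 8 mod 13 is 5 (since 8·5 = 40 = 3·13 + 1), so t ≡ 5·8 = 40 ≡ 1 (mod 13).
    Then x = 314 + 476·1 = 790, valid modulo lcm(476, 13) = 6188: x ≡ 790 (mod 6188).
  Combine with x ≡ 0 (mod 3); new modulus lcm = 18564.
    Write x = 790 + 6188·t and substitute into x ≡ 0 (mod 3): 6188·t ≡ 0 − 790 = -790 (mod 3).
    Reduce coefficients mod 3: 2·t ≡ 2 (mod 3).
    The inverse of 2 mod 3 is 2 (since 2·2 = 4 = 1·3 + 1), so t ≡ 2·2 = 4 ≡ 1 (mod 3).
    Then x = 790 + 6188·1 = 6978, valid modulo lcm(6188, 3) = 18564: x ≡ 6978 (mod 18564).
Verify against each original: 6978 mod 7 = 6, 6978 mod 4 = 2, 6978 mod 17 = 8, 6978 mod 13 = 10, 6978 mod 3 = 0.

x ≡ 6978 (mod 18564).


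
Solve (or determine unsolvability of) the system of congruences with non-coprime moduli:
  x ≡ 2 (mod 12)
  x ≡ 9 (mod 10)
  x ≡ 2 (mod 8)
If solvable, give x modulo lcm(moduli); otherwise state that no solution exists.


Moduli 12, 10, 8 are not pairwise coprime, so CRT works modulo lcm(m_i) when all pairwise compatibility conditions hold.
Pairwise compatibility: gcd(m_i, m_j) must divide a_i - a_j for every pair.
Merge one congruence at a time:
  Start: x ≡ 2 (mod 12).
  Combine with x ≡ 9 (mod 10): gcd(12, 10) = 2, and 9 - 2 = 7 is NOT divisible by 2.
    ⇒ system is inconsistent (no integer solution).

No solution (the system is inconsistent).


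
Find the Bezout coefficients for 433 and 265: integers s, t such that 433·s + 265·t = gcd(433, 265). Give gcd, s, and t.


Euclidean algorithm on (433, 265) — divide until remainder is 0:
  433 = 1 · 265 + 168
  265 = 1 · 168 + 97
  168 = 1 · 97 + 71
  97 = 1 · 71 + 26
  71 = 2 · 26 + 19
  26 = 1 · 19 + 7
  19 = 2 · 7 + 5
  7 = 1 · 5 + 2
  5 = 2 · 2 + 1
  2 = 2 · 1 + 0
gcd(433, 265) = 1.
Track Bezout coefficients alongside the remainders: start with r₀ = 433 = a·1 + b·0 (s = 1, t = 0) and r₁ = 265 = a·0 + b·1 (s = 0, t = 1); each new remainder r_{k+1} = r_{k-1} − q_k·r_k inherits s_{k+1} = s_{k-1} − q_k·s_k, t_{k+1} = t_{k-1} − q_k·t_k, so r_k = a·s_k + b·t_k at every step:
  q = 1: r = 168, s = 1 − 1·0 = 1, t = 0 − 1·1 = -1  (check: 433·1 + 265·(-1) = 168)
  q = 1: r = 97, s = 0 − 1·1 = -1, t = 1 − 1·(-1) = 2  (check: 433·(-1) + 265·2 = 97)
  q = 1: r = 71, s = 1 − 1·(-1) = 2, t = -1 − 1·2 = -3  (check: 433·2 + 265·(-3) = 71)
  q = 1: r = 26, s = -1 − 1·2 = -3, t = 2 − 1·(-3) = 5  (check: 433·(-3) + 265·5 = 26)
  q = 2: r = 19, s = 2 − 2·(-3) = 8, t = -3 − 2·5 = -13  (check: 433·8 + 265·(-13) = 19)
  q = 1: r = 7, s = -3 − 1·8 = -11, t = 5 − 1·(-13) = 18  (check: 433·(-11) + 265·18 = 7)
  q = 2: r = 5, s = 8 − 2·(-11) = 30, t = -13 − 2·18 = -49  (check: 433·30 + 265·(-49) = 5)
  q = 1: r = 2, s = -11 − 1·30 = -41, t = 18 − 1·(-49) = 67  (check: 433·(-41) + 265·67 = 2)
  q = 2: r = 1, s = 30 − 2·(-41) = 112, t = -49 − 2·67 = -183  (check: 433·112 + 265·(-183) = 1)
The row with r = 1 (the gcd) gives the Bezout coefficients s = 112, t = -183.
Result: 433 · (112) + 265 · (-183) = 1.

gcd(433, 265) = 1; s = 112, t = -183 (check: 433·112 + 265·(-183) = 1).


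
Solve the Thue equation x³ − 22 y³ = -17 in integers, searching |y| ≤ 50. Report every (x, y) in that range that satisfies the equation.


The equation is x³ - 22y³ = -17. For fixed y, x³ = 22·y³ − 17, so a solution requires the RHS to be a perfect cube.
Strategy: iterate y from -50 to 50, compute RHS = 22·y³ − 17, and check whether it is a (positive or negative) perfect cube.
Check small values of y:
  y = 0: RHS = -17 is not a perfect cube.
  y = 1: RHS = 5 is not a perfect cube.
  y = -1: RHS = -39 is not a perfect cube.
  y = 2: RHS = 159 is not a perfect cube.
  y = -2: RHS = -193 is not a perfect cube.
  y = 3: RHS = 577 is not a perfect cube.
  y = -3: RHS = -611 is not a perfect cube.
Continuing the search up to |y| = 50 finds no solutions either.
No (x, y) in the scanned range satisfies the equation.

No integer solutions with |y| ≤ 50.


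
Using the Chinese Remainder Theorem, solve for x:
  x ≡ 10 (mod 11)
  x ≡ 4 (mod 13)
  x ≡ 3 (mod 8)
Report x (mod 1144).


Moduli 11, 13, 8 are pairwise coprime; by CRT there is a unique solution modulo M = 11 · 13 · 8 = 1144.
Solve pairwise, accumulating the modulus:
  Start with x ≡ 10 (mod 11).
  Combine with x ≡ 4 (mod 13): since gcd(11, 13) = 1, we get a unique residue mod 143.
    Write x = 10 + 11·t and substitute into x ≡ 4 (mod 13): 11·t ≡ 4 − 10 = -6 (mod 13).
    Reduce coefficients mod 13: 11·t ≡ 7 (mod 13).
    The inverse of 11 mod 13 is 6 (since 11·6 = 66 = 5·13 + 1), so t ≡ 6·7 = 42 ≡ 3 (mod 13).
    Then x = 10 + 11·3 = 43, valid modulo lcm(11, 13) = 143: x ≡ 43 (mod 143).
  Combine with x ≡ 3 (mod 8): since gcd(143, 8) = 1, we get a unique residue mod 1144.
    Write x = 43 + 143·t and substitute into x ≡ 3 (mod 8): 143·t ≡ 3 − 43 = -40 (mod 8).
    Reduce coefficients mod 8: 7·t ≡ 0 (mod 8).
    The inverse of 7 mod 8 is 7 (since 7·7 = 49 = 6·8 + 1), so t ≡ 7·0 = 0 ≡ 0 (mod 8).
    Then x = 43 + 143·0 = 43, valid modulo lcm(143, 8) = 1144: x ≡ 43 (mod 1144).
Verify: 43 mod 11 = 10 ✓, 43 mod 13 = 4 ✓, 43 mod 8 = 3 ✓.

x ≡ 43 (mod 1144).


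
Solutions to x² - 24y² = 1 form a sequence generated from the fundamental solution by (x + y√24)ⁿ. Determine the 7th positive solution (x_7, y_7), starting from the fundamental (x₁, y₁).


Step 1: Find the fundamental solution (x₁, y₁) of x² - 24y² = 1.
  Expand √24 as a continued fraction. a₀ = ⌊√24⌋ = 4; iterate m_{k+1} = d_k·a_k − m_k, d_{k+1} = (24 − m_{k+1}²)/d_k, a_{k+1} = ⌊(a₀ + m_{k+1})/d_{k+1}⌋ (starting m₀ = 0, d₀ = 1), with convergents p_k = a_k·p_{k-1} + p_{k-2}, q_k = a_k·q_{k-1} + q_{k-2} (p₋₁ = 1, q₋₁ = 0):
  k = 0: a₀ = 4; p₀/q₀ = 4/1; p₀² − 24·q₀² = 16 − 24 = -8.
  k = 1: m = 4, d = 8, a = ⌊(4 + 4)/8⌋ = 1; p/q = (1·4 + 1)/(1·1 + 0) = 5/1; p² − 24·q² = 25 − 24 = 1.
  The first convergent with p² − 24·q² = 1 gives the fundamental solution (x₁, y₁) = (5, 1).
Step 2: Apply the recurrence (x_{n+1}, y_{n+1}) = (x₁x_n + 24y₁y_n, x₁y_n + y₁x_n) repeatedly.
  From (x_1, y_1) = (5, 1): x_2 = 5·5 + 24·1·1 = 49; y_2 = 5·1 + 1·5 = 10.
  From (x_2, y_2) = (49, 10): x_3 = 5·49 + 24·1·10 = 485; y_3 = 5·10 + 1·49 = 99.
  From (x_3, y_3) = (485, 99): x_4 = 5·485 + 24·1·99 = 4801; y_4 = 5·99 + 1·485 = 980.
  From (x_4, y_4) = (4801, 980): x_5 = 5·4801 + 24·1·980 = 47525; y_5 = 5·980 + 1·4801 = 9701.
  From (x_5, y_5) = (47525, 9701): x_6 = 5·47525 + 24·1·9701 = 470449; y_6 = 5·9701 + 1·47525 = 96030.
  From (x_6, y_6) = (470449, 96030): x_7 = 5·470449 + 24·1·96030 = 4656965; y_7 = 5·96030 + 1·470449 = 950599.
Step 3: Verify x_7² - 24·y_7² = 21687323011225 - 21687323011224 = 1 (should be 1). ✓

(x_1, y_1) = (5, 1); (x_7, y_7) = (4656965, 950599).


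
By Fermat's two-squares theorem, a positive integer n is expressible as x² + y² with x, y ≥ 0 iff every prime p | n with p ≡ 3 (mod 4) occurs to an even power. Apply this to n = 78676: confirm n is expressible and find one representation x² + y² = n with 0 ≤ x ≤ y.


Step 1: Factor n = 78676 = 2^2 · 13 · 17 · 89.
Step 2: Check the mod-4 condition on each prime factor: 2 = 2 (special); 13 ≡ 1 (mod 4), exponent 1; 17 ≡ 1 (mod 4), exponent 1; 89 ≡ 1 (mod 4), exponent 1.
All primes ≡ 3 (mod 4) appear to even exponent (or don't appear), so by the two-squares theorem n IS expressible as a sum of two squares.
Step 3: Build a representation. Group n = k² · m with k = 2 and m = 13 · 17 · 89 = 19669 (a product of primes ≡ 1 (mod 4)); a representation of m scales to one of n via (k·x)² + (k·y)² = k²(x² + y²). Each prime p ≡ 1 (mod 4) is itself a sum of two squares; find a² by testing p − a² for a perfect square:
  13: 13 − 1² = 12, 13 − 2² = 9 = 3² ⇒ 13 = 2² + 3².
  17: 17 − 1² = 16 = 4² ⇒ 17 = 1² + 4².
  89: 89 − 1² = 88, 89 − 2² = 85, 89 − 3² = 80, 89 − 4² = 73, 89 − 5² = 64 = 8² ⇒ 89 = 5² + 8².
  Combine using the Brahmagupta–Fibonacci identity (a² + b²)(c² + d²) = (ac − bd)² + (ad + bc)² = (ac + bd)² + (ad − bc)²:
  13 · 17 = 221: from (2² + 3²)(1² + 4²), take (2·1 − 3·4, 2·4 + 3·1) = (2 − 12, 8 + 3) = (-10, 11); dropping signs (only squares matter) gives (10, 11); check 10² + 11² = 100 + 121 = 221 ✓.
  221 · 89 = 19669: from (10² + 11²)(5² + 8²), take (10·5 − 11·8, 10·8 + 11·5) = (50 − 88, 80 + 55) = (-38, 135); dropping signs (only squares matter) gives (38, 135); check 38² + 135² = 1444 + 18225 = 19669 ✓.
  Scale by k = 2: (2·38, 2·135) = (76, 270).
Step 4: Order so x ≤ y and verify: 76² + 270² = 5776 + 72900 = 78676 = n. ✓

n = 78676 = 76² + 270² (one valid representation with x ≤ y).


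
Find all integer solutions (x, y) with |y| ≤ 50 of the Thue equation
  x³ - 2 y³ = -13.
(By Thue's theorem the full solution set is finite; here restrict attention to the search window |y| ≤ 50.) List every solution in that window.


The equation is x³ - 2y³ = -13. For fixed y, x³ = 2·y³ − 13, so a solution requires the RHS to be a perfect cube.
Strategy: iterate y from -50 to 50, compute RHS = 2·y³ − 13, and check whether it is a (positive or negative) perfect cube.
Check small values of y:
  y = 0: RHS = -13 is not a perfect cube.
  y = 1: RHS = -11 is not a perfect cube.
  y = -1: RHS = -15 is not a perfect cube.
  y = 2: RHS = 3 is not a perfect cube.
  y = -2: RHS = -29 is not a perfect cube.
  y = 3: RHS = 41 is not a perfect cube.
  y = -3: RHS = -67 is not a perfect cube.
Continuing the search up to |y| = 50 finds no solutions either.
No (x, y) in the scanned range satisfies the equation.

No integer solutions with |y| ≤ 50.


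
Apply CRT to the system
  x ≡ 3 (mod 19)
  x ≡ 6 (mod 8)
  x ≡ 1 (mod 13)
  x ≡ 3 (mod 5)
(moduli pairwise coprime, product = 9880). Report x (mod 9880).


Product of moduli M = 19 · 8 · 13 · 5 = 9880.
Merge one congruence at a time:
  Start: x ≡ 3 (mod 19).
  Combine with x ≡ 6 (mod 8); new modulus lcm = 152.
    Write x = 3 + 19·t and substitute into x ≡ 6 (mod 8): 19·t ≡ 6 − 3 = 3 (mod 8).
    Reduce coefficients mod 8: 3·t ≡ 3 (mod 8).
    The inverse of 3 mod 8 is 3 (since 3·3 = 9 = 1·8 + 1), so t ≡ 3·3 = 9 ≡ 1 (mod 8).
    Then x = 3 + 19·1 = 22, valid modulo lcm(19, 8) = 152: x ≡ 22 (mod 152).
  Combine with x ≡ 1 (mod 13); new modulus lcm = 1976.
    Write x = 22 + 152·t and substitute into x ≡ 1 (mod 13): 152·t ≡ 1 − 22 = -21 (mod 13).
    Reduce coefficients mod 13: 9·t ≡ 5 (mod 13).
    The inverse of 9 mod 13 is 3 (since 9·3 = 27 = 2·13 + 1), so t ≡ 3·5 = 15 ≡ 2 (mod 13).
    Then x = 22 + 152·2 = 326, valid modulo lcm(152, 13) = 1976: x ≡ 326 (mod 1976).
  Combine with x ≡ 3 (mod 5); new modulus lcm = 9880.
    Write x = 326 + 1976·t and substitute into x ≡ 3 (mod 5): 1976·t ≡ 3 − 326 = -323 (mod 5).
    Reduce coefficients mod 5: 1·t ≡ 2 (mod 5).
    So t ≡ 2 (mod 5).
    Then x = 326 + 1976·2 = 4278, valid modulo lcm(1976, 5) = 9880: x ≡ 4278 (mod 9880).
Verify against each original: 4278 mod 19 = 3, 4278 mod 8 = 6, 4278 mod 13 = 1, 4278 mod 5 = 3.

x ≡ 4278 (mod 9880).


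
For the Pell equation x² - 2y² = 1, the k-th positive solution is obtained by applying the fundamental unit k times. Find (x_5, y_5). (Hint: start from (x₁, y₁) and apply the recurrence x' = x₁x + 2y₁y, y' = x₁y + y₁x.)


Step 1: Find the fundamental solution (x₁, y₁) of x² - 2y² = 1.
  Expand √2 as a continued fraction. a₀ = ⌊√2⌋ = 1; iterate m_{k+1} = d_k·a_k − m_k, d_{k+1} = (2 − m_{k+1}²)/d_k, a_{k+1} = ⌊(a₀ + m_{k+1})/d_{k+1}⌋ (starting m₀ = 0, d₀ = 1), with convergents p_k = a_k·p_{k-1} + p_{k-2}, q_k = a_k·q_{k-1} + q_{k-2} (p₋₁ = 1, q₋₁ = 0):
  k = 0: a₀ = 1; p₀/q₀ = 1/1; p₀² − 2·q₀² = 1 − 2 = -1.
  k = 1: m = 1, d = 1, a = ⌊(1 + 1)/1⌋ = 2; p/q = (2·1 + 1)/(2·1 + 0) = 3/2; p² − 2·q² = 9 − 8 = 1.
  The first convergent with p² − 2·q² = 1 gives the fundamental solution (x₁, y₁) = (3, 2).
Step 2: Apply the recurrence (x_{n+1}, y_{n+1}) = (x₁x_n + 2y₁y_n, x₁y_n + y₁x_n) repeatedly.
  From (x_1, y_1) = (3, 2): x_2 = 3·3 + 2·2·2 = 17; y_2 = 3·2 + 2·3 = 12.
  From (x_2, y_2) = (17, 12): x_3 = 3·17 + 2·2·12 = 99; y_3 = 3·12 + 2·17 = 70.
  From (x_3, y_3) = (99, 70): x_4 = 3·99 + 2·2·70 = 577; y_4 = 3·70 + 2·99 = 408.
  From (x_4, y_4) = (577, 408): x_5 = 3·577 + 2·2·408 = 3363; y_5 = 3·408 + 2·577 = 2378.
Step 3: Verify x_5² - 2·y_5² = 11309769 - 11309768 = 1 (should be 1). ✓

(x_1, y_1) = (3, 2); (x_5, y_5) = (3363, 2378).


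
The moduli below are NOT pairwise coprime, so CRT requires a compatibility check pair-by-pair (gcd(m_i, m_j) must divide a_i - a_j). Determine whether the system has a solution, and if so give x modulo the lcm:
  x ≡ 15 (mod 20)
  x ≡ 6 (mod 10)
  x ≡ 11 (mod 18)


Moduli 20, 10, 18 are not pairwise coprime, so CRT works modulo lcm(m_i) when all pairwise compatibility conditions hold.
Pairwise compatibility: gcd(m_i, m_j) must divide a_i - a_j for every pair.
Merge one congruence at a time:
  Start: x ≡ 15 (mod 20).
  Combine with x ≡ 6 (mod 10): gcd(20, 10) = 10, and 6 - 15 = -9 is NOT divisible by 10.
    ⇒ system is inconsistent (no integer solution).

No solution (the system is inconsistent).


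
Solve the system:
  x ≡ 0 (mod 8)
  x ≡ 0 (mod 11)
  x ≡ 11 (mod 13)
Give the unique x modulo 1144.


Moduli 8, 11, 13 are pairwise coprime; by CRT there is a unique solution modulo M = 8 · 11 · 13 = 1144.
Solve pairwise, accumulating the modulus:
  Start with x ≡ 0 (mod 8).
  Combine with x ≡ 0 (mod 11): since gcd(8, 11) = 1, we get a unique residue mod 88.
    Write x = 0 + 8·t and substitute into x ≡ 0 (mod 11): 8·t ≡ 0 − 0 = 0 (mod 11).
    The inverse of 8 mod 11 is 7 (since 8·7 = 56 = 5·11 + 1), so t ≡ 7·0 = 0 ≡ 0 (mod 11).
    Then x = 0 + 8·0 = 0, valid modulo lcm(8, 11) = 88: x ≡ 0 (mod 88).
  Combine with x ≡ 11 (mod 13): since gcd(88, 13) = 1, we get a unique residue mod 1144.
    Write x = 0 + 88·t and substitute into x ≡ 11 (mod 13): 88·t ≡ 11 − 0 = 11 (mod 13).
    Reduce coefficients mod 13: 10·t ≡ 11 (mod 13).
    The inverse of 10 mod 13 is 4 (since 10·4 = 40 = 3·13 + 1), so t ≡ 4·11 = 44 ≡ 5 (mod 13).
    Then x = 0 + 88·5 = 440, valid modulo lcm(88, 13) = 1144: x ≡ 440 (mod 1144).
Verify: 440 mod 8 = 0 ✓, 440 mod 11 = 0 ✓, 440 mod 13 = 11 ✓.

x ≡ 440 (mod 1144).


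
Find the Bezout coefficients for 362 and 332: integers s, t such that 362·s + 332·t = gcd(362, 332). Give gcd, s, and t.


Euclidean algorithm on (362, 332) — divide until remainder is 0:
  362 = 1 · 332 + 30
  332 = 11 · 30 + 2
  30 = 15 · 2 + 0
gcd(362, 332) = 2.
Track Bezout coefficients alongside the remainders: start with r₀ = 362 = a·1 + b·0 (s = 1, t = 0) and r₁ = 332 = a·0 + b·1 (s = 0, t = 1); each new remainder r_{k+1} = r_{k-1} − q_k·r_k inherits s_{k+1} = s_{k-1} − q_k·s_k, t_{k+1} = t_{k-1} − q_k·t_k, so r_k = a·s_k + b·t_k at every step:
  q = 1: r = 30, s = 1 − 1·0 = 1, t = 0 − 1·1 = -1  (check: 362·1 + 332·(-1) = 30)
  q = 11: r = 2, s = 0 − 11·1 = -11, t = 1 − 11·(-1) = 12  (check: 362·(-11) + 332·12 = 2)
The row with r = 2 (the gcd) gives the Bezout coefficients s = -11, t = 12.
Result: 362 · (-11) + 332 · (12) = 2.

gcd(362, 332) = 2; s = -11, t = 12 (check: 362·(-11) + 332·12 = 2).


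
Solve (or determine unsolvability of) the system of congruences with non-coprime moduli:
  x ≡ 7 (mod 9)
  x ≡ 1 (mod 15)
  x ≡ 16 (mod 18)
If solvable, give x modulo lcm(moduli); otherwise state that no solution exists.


Moduli 9, 15, 18 are not pairwise coprime, so CRT works modulo lcm(m_i) when all pairwise compatibility conditions hold.
Pairwise compatibility: gcd(m_i, m_j) must divide a_i - a_j for every pair.
Merge one congruence at a time:
  Start: x ≡ 7 (mod 9).
  Combine with x ≡ 1 (mod 15): gcd(9, 15) = 3; 1 - 7 = -6, which IS divisible by 3, so compatible.
    Write x = 7 + 9·t and substitute into x ≡ 1 (mod 15): 9·t ≡ 1 − 7 = -6 (mod 15).
    Divide the congruence (and modulus) by g = 3: 3·t ≡ -2 (mod 5).
    Reduce coefficients mod 5: 3·t ≡ 3 (mod 5).
    The inverse of 3 mod 5 is 2 (since 3·2 = 6 = 1·5 + 1), so t ≡ 2·3 = 6 ≡ 1 (mod 5).
    Then x = 7 + 9·1 = 16, valid modulo lcm(9, 15) = 45: x ≡ 16 (mod 45).
  Combine with x ≡ 16 (mod 18): gcd(45, 18) = 9; 16 - 16 = 0, which IS divisible by 9, so compatible.
    Write x = 16 + 45·t and substitute into x ≡ 16 (mod 18): 45·t ≡ 16 − 16 = 0 (mod 18).
    Divide the congruence (and modulus) by g = 9: 5·t ≡ 0 (mod 2).
    Reduce coefficients mod 2: 1·t ≡ 0 (mod 2).
    So t ≡ 0 (mod 2).
    Then x = 16 + 45·0 = 16, valid modulo lcm(45, 18) = 90: x ≡ 16 (mod 90).
Verify: 16 mod 9 = 7, 16 mod 15 = 1, 16 mod 18 = 16.

x ≡ 16 (mod 90).


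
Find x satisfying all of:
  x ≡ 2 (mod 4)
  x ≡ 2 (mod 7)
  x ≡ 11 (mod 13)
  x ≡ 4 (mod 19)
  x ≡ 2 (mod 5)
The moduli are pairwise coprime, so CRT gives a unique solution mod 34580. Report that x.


Product of moduli M = 4 · 7 · 13 · 19 · 5 = 34580.
Merge one congruence at a time:
  Start: x ≡ 2 (mod 4).
  Combine with x ≡ 2 (mod 7); new modulus lcm = 28.
    Write x = 2 + 4·t and substitute into x ≡ 2 (mod 7): 4·t ≡ 2 − 2 = 0 (mod 7).
    The inverse of 4 mod 7 is 2 (since 4·2 = 8 = 1·7 + 1), so t ≡ 2·0 = 0 ≡ 0 (mod 7).
    Then x = 2 + 4·0 = 2, valid modulo lcm(4, 7) = 28: x ≡ 2 (mod 28).
  Combine with x ≡ 11 (mod 13); new modulus lcm = 364.
    Write x = 2 + 28·t and substitute into x ≡ 11 (mod 13): 28·t ≡ 11 − 2 = 9 (mod 13).
    Reduce coefficients mod 13: 2·t ≡ 9 (mod 13).
    The inverse of 2 mod 13 is 7 (since 2·7 = 14 = 1·13 + 1), so t ≡ 7·9 = 63 ≡ 11 (mod 13).
    Then x = 2 + 28·11 = 310, valid modulo lcm(28, 13) = 364: x ≡ 310 (mod 364).
  Combine with x ≡ 4 (mod 19); new modulus lcm = 6916.
    Write x = 310 + 364·t and substitute into x ≡ 4 (mod 19): 364·t ≡ 4 − 310 = -306 (mod 19).
    Reduce coefficients mod 19: 3·t ≡ 17 (mod 19).
    The inverse of 3 mod 19 is 13 (since 3·13 = 39 = 2·19 + 1), so t ≡ 13·17 = 221 ≡ 12 (mod 19).
    Then x = 310 + 364·12 = 4678, valid modulo lcm(364, 19) = 6916: x ≡ 4678 (mod 6916).
  Combine with x ≡ 2 (mod 5); new modulus lcm = 34580.
    Write x = 4678 + 6916·t and substitute into x ≡ 2 (mod 5): 6916·t ≡ 2 − 4678 = -4676 (mod 5).
    Reduce coefficients mod 5: 1·t ≡ 4 (mod 5).
    So t ≡ 4 (mod 5).
    Then x = 4678 + 6916·4 = 32342, valid modulo lcm(6916, 5) = 34580: x ≡ 32342 (mod 34580).
Verify against each original: 32342 mod 4 = 2, 32342 mod 7 = 2, 32342 mod 13 = 11, 32342 mod 19 = 4, 32342 mod 5 = 2.

x ≡ 32342 (mod 34580).


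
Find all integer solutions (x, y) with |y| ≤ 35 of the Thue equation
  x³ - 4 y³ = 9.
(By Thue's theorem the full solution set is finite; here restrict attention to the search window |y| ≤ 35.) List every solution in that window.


The equation is x³ - 4y³ = 9. For fixed y, x³ = 4·y³ + 9, so a solution requires the RHS to be a perfect cube.
Strategy: iterate y from -35 to 35, compute RHS = 4·y³ + 9, and check whether it is a (positive or negative) perfect cube.
Check small values of y:
  y = 0: RHS = 9 is not a perfect cube.
  y = 1: RHS = 13 is not a perfect cube.
  y = -1: RHS = 5 is not a perfect cube.
  y = 2: RHS = 41 is not a perfect cube.
  y = -2: RHS = -23 is not a perfect cube.
  y = 3: RHS = 117 is not a perfect cube.
  y = -3: RHS = -99 is not a perfect cube.
Continuing the search up to |y| = 35 finds no solutions either.
No (x, y) in the scanned range satisfies the equation.

No integer solutions with |y| ≤ 35.


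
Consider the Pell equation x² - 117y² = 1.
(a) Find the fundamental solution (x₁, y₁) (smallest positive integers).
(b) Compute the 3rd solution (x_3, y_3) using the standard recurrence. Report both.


Step 1: Find the fundamental solution (x₁, y₁) of x² - 117y² = 1.
  Expand √117 as a continued fraction. a₀ = ⌊√117⌋ = 10; iterate m_{k+1} = d_k·a_k − m_k, d_{k+1} = (117 − m_{k+1}²)/d_k, a_{k+1} = ⌊(a₀ + m_{k+1})/d_{k+1}⌋ (starting m₀ = 0, d₀ = 1), with convergents p_k = a_k·p_{k-1} + p_{k-2}, q_k = a_k·q_{k-1} + q_{k-2} (p₋₁ = 1, q₋₁ = 0):
  k = 0: a₀ = 10; p₀/q₀ = 10/1; p₀² − 117·q₀² = 100 − 117 = -17.
  k = 1: m = 10, d = 17, a = ⌊(10 + 10)/17⌋ = 1; p/q = (1·10 + 1)/(1·1 + 0) = 11/1; p² − 117·q² = 121 − 117 = 4.
  k = 2: m = 7, d = 4, a = ⌊(10 + 7)/4⌋ = 4; p/q = (4·11 + 10)/(4·1 + 1) = 54/5; p² − 117·q² = 2916 − 2925 = -9.
  k = 3: m = 9, d = 9, a = ⌊(10 + 9)/9⌋ = 2; p/q = (2·54 + 11)/(2·5 + 1) = 119/11; p² − 117·q² = 14161 − 14157 = 4.
  k = 4: m = 9, d = 4, a = ⌊(10 + 9)/4⌋ = 4; p/q = (4·119 + 54)/(4·11 + 5) = 530/49; p² − 117·q² = 280900 − 280917 = -17.
  k = 5: m = 7, d = 17, a = ⌊(10 + 7)/17⌋ = 1; p/q = (1·530 + 119)/(1·49 + 11) = 649/60; p² − 117·q² = 421201 − 421200 = 1.
  The first convergent with p² − 117·q² = 1 gives the fundamental solution (x₁, y₁) = (649, 60).
Step 2: Apply the recurrence (x_{n+1}, y_{n+1}) = (x₁x_n + 117y₁y_n, x₁y_n + y₁x_n) repeatedly.
  From (x_1, y_1) = (649, 60): x_2 = 649·649 + 117·60·60 = 842401; y_2 = 649·60 + 60·649 = 77880.
  From (x_2, y_2) = (842401, 77880): x_3 = 649·842401 + 117·60·77880 = 1093435849; y_3 = 649·77880 + 60·842401 = 101088180.
Step 3: Verify x_3² - 117·y_3² = 1195601955878350801 - 1195601955878350800 = 1 (should be 1). ✓

(x_1, y_1) = (649, 60); (x_3, y_3) = (1093435849, 101088180).


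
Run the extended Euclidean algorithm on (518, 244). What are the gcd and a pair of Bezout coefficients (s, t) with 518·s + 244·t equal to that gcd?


Euclidean algorithm on (518, 244) — divide until remainder is 0:
  518 = 2 · 244 + 30
  244 = 8 · 30 + 4
  30 = 7 · 4 + 2
  4 = 2 · 2 + 0
gcd(518, 244) = 2.
Track Bezout coefficients alongside the remainders: start with r₀ = 518 = a·1 + b·0 (s = 1, t = 0) and r₁ = 244 = a·0 + b·1 (s = 0, t = 1); each new remainder r_{k+1} = r_{k-1} − q_k·r_k inherits s_{k+1} = s_{k-1} − q_k·s_k, t_{k+1} = t_{k-1} − q_k·t_k, so r_k = a·s_k + b·t_k at every step:
  q = 2: r = 30, s = 1 − 2·0 = 1, t = 0 − 2·1 = -2  (check: 518·1 + 244·(-2) = 30)
  q = 8: r = 4, s = 0 − 8·1 = -8, t = 1 − 8·(-2) = 17  (check: 518·(-8) + 244·17 = 4)
  q = 7: r = 2, s = 1 − 7·(-8) = 57, t = -2 − 7·17 = -121  (check: 518·57 + 244·(-121) = 2)
The row with r = 2 (the gcd) gives the Bezout coefficients s = 57, t = -121.
Result: 518 · (57) + 244 · (-121) = 2.

gcd(518, 244) = 2; s = 57, t = -121 (check: 518·57 + 244·(-121) = 2).


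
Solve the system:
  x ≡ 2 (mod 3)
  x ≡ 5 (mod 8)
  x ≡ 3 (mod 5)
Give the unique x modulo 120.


Moduli 3, 8, 5 are pairwise coprime; by CRT there is a unique solution modulo M = 3 · 8 · 5 = 120.
Solve pairwise, accumulating the modulus:
  Start with x ≡ 2 (mod 3).
  Combine with x ≡ 5 (mod 8): since gcd(3, 8) = 1, we get a unique residue mod 24.
    Write x = 2 + 3·t and substitute into x ≡ 5 (mod 8): 3·t ≡ 5 − 2 = 3 (mod 8).
    The inverse of 3 mod 8 is 3 (since 3·3 = 9 = 1·8 + 1), so t ≡ 3·3 = 9 ≡ 1 (mod 8).
    Then x = 2 + 3·1 = 5, valid modulo lcm(3, 8) = 24: x ≡ 5 (mod 24).
  Combine with x ≡ 3 (mod 5): since gcd(24, 5) = 1, we get a unique residue mod 120.
    Write x = 5 + 24·t and substitute into x ≡ 3 (mod 5): 24·t ≡ 3 − 5 = -2 (mod 5).
    Reduce coefficients mod 5: 4·t ≡ 3 (mod 5).
    The inverse of 4 mod 5 is 4 (since 4·4 = 16 = 3·5 + 1), so t ≡ 4·3 = 12 ≡ 2 (mod 5).
    Then x = 5 + 24·2 = 53, valid modulo lcm(24, 5) = 120: x ≡ 53 (mod 120).
Verify: 53 mod 3 = 2 ✓, 53 mod 8 = 5 ✓, 53 mod 5 = 3 ✓.

x ≡ 53 (mod 120).


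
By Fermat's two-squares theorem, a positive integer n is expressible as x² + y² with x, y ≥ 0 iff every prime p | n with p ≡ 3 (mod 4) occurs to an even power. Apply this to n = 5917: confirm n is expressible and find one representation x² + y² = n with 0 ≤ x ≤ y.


Step 1: Factor n = 5917 = 61 · 97.
Step 2: Check the mod-4 condition on each prime factor: 61 ≡ 1 (mod 4), exponent 1; 97 ≡ 1 (mod 4), exponent 1.
All primes ≡ 3 (mod 4) appear to even exponent (or don't appear), so by the two-squares theorem n IS expressible as a sum of two squares.
Step 3: Build a representation. Here n = 61 · 97 is a product of primes ≡ 1 (mod 4). Each prime p ≡ 1 (mod 4) is itself a sum of two squares; find a² by testing p − a² for a perfect square:
  61: 61 − 1² = 60, 61 − 2² = 57, 61 − 3² = 52, 61 − 4² = 45, 61 − 5² = 36 = 6² ⇒ 61 = 5² + 6².
  97: 97 − 1² = 96, 97 − 2² = 93, 97 − 3² = 88, 97 − 4² = 81 = 9² ⇒ 97 = 4² + 9².
  Combine using the Brahmagupta–Fibonacci identity (a² + b²)(c² + d²) = (ac − bd)² + (ad + bc)² = (ac + bd)² + (ad − bc)²:
  61 · 97 = 5917: from (5² + 6²)(4² + 9²), take (5·4 − 6·9, 5·9 + 6·4) = (20 − 54, 45 + 24) = (-34, 69); dropping signs (only squares matter) gives (34, 69); check 34² + 69² = 1156 + 4761 = 5917 ✓.
Step 4: Order so x ≤ y and verify: 34² + 69² = 1156 + 4761 = 5917 = n. ✓

n = 5917 = 34² + 69² (one valid representation with x ≤ y).


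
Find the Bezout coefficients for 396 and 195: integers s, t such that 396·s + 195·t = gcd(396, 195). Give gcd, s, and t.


Euclidean algorithm on (396, 195) — divide until remainder is 0:
  396 = 2 · 195 + 6
  195 = 32 · 6 + 3
  6 = 2 · 3 + 0
gcd(396, 195) = 3.
Track Bezout coefficients alongside the remainders: start with r₀ = 396 = a·1 + b·0 (s = 1, t = 0) and r₁ = 195 = a·0 + b·1 (s = 0, t = 1); each new remainder r_{k+1} = r_{k-1} − q_k·r_k inherits s_{k+1} = s_{k-1} − q_k·s_k, t_{k+1} = t_{k-1} − q_k·t_k, so r_k = a·s_k + b·t_k at every step:
  q = 2: r = 6, s = 1 − 2·0 = 1, t = 0 − 2·1 = -2  (check: 396·1 + 195·(-2) = 6)
  q = 32: r = 3, s = 0 − 32·1 = -32, t = 1 − 32·(-2) = 65  (check: 396·(-32) + 195·65 = 3)
The row with r = 3 (the gcd) gives the Bezout coefficients s = -32, t = 65.
Result: 396 · (-32) + 195 · (65) = 3.

gcd(396, 195) = 3; s = -32, t = 65 (check: 396·(-32) + 195·65 = 3).


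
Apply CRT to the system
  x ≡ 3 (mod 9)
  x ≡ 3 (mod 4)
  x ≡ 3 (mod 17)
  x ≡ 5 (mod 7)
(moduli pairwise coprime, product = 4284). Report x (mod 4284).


Product of moduli M = 9 · 4 · 17 · 7 = 4284.
Merge one congruence at a time:
  Start: x ≡ 3 (mod 9).
  Combine with x ≡ 3 (mod 4); new modulus lcm = 36.
    Write x = 3 + 9·t and substitute into x ≡ 3 (mod 4): 9·t ≡ 3 − 3 = 0 (mod 4).
    Reduce coefficients mod 4: 1·t ≡ 0 (mod 4).
    So t ≡ 0 (mod 4).
    Then x = 3 + 9·0 = 3, valid modulo lcm(9, 4) = 36: x ≡ 3 (mod 36).
  Combine with x ≡ 3 (mod 17); new modulus lcm = 612.
    Write x = 3 + 36·t and substitute into x ≡ 3 (mod 17): 36·t ≡ 3 − 3 = 0 (mod 17).
    Reduce coefficients mod 17: 2·t ≡ 0 (mod 17).
    The inverse of 2 mod 17 is 9 (since 2·9 = 18 = 1·17 + 1), so t ≡ 9·0 = 0 ≡ 0 (mod 17).
    Then x = 3 + 36·0 = 3, valid modulo lcm(36, 17) = 612: x ≡ 3 (mod 612).
  Combine with x ≡ 5 (mod 7); new modulus lcm = 4284.
    Write x = 3 + 612·t and substitute into x ≡ 5 (mod 7): 612·t ≡ 5 − 3 = 2 (mod 7).
    Reduce coefficients mod 7: 3·t ≡ 2 (mod 7).
    The inverse of 3 mod 7 is 5 (since 3·5 = 15 = 2·7 + 1), so t ≡ 5·2 = 10 ≡ 3 (mod 7).
    Then x = 3 + 612·3 = 1839, valid modulo lcm(612, 7) = 4284: x ≡ 1839 (mod 4284).
Verify against each original: 1839 mod 9 = 3, 1839 mod 4 = 3, 1839 mod 17 = 3, 1839 mod 7 = 5.

x ≡ 1839 (mod 4284).


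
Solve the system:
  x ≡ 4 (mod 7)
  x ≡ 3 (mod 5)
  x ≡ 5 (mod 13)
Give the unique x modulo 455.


Moduli 7, 5, 13 are pairwise coprime; by CRT there is a unique solution modulo M = 7 · 5 · 13 = 455.
Solve pairwise, accumulating the modulus:
  Start with x ≡ 4 (mod 7).
  Combine with x ≡ 3 (mod 5): since gcd(7, 5) = 1, we get a unique residue mod 35.
    Write x = 4 + 7·t and substitute into x ≡ 3 (mod 5): 7·t ≡ 3 − 4 = -1 (mod 5).
    Reduce coefficients mod 5: 2·t ≡ 4 (mod 5).
    The inverse of 2 mod 5 is 3 (since 2·3 = 6 = 1·5 + 1), so t ≡ 3·4 = 12 ≡ 2 (mod 5).
    Then x = 4 + 7·2 = 18, valid modulo lcm(7, 5) = 35: x ≡ 18 (mod 35).
  Combine with x ≡ 5 (mod 13): since gcd(35, 13) = 1, we get a unique residue mod 455.
    Write x = 18 + 35·t and substitute into x ≡ 5 (mod 13): 35·t ≡ 5 − 18 = -13 (mod 13).
    Reduce coefficients mod 13: 9·t ≡ 0 (mod 13).
    The inverse of 9 mod 13 is 3 (since 9·3 = 27 = 2·13 + 1), so t ≡ 3·0 = 0 ≡ 0 (mod 13).
    Then x = 18 + 35·0 = 18, valid modulo lcm(35, 13) = 455: x ≡ 18 (mod 455).
Verify: 18 mod 7 = 4 ✓, 18 mod 5 = 3 ✓, 18 mod 13 = 5 ✓.

x ≡ 18 (mod 455).
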